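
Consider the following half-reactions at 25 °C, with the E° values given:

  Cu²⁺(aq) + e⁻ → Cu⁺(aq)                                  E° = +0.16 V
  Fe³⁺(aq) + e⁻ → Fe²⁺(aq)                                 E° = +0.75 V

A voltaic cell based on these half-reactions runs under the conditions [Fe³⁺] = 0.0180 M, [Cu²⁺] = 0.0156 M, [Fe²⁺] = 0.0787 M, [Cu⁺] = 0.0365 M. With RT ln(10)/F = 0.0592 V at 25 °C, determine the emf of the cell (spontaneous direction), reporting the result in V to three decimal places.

Fe³⁺/Fe²⁺ is the cathode (higher E°), Cu²⁺/Cu⁺ the anode: E°cell = +0.75 − (+0.16) = +0.59 V, n = 1.
Overall: Fe³⁺(aq) + Cu⁺(aq) → Fe²⁺(aq) + Cu²⁺(aq)
Q = [Fe²⁺]·[Cu²⁺] / ([Fe³⁺]·[Cu⁺]); log Q = 0.272.
E = E° − (0.0592/n) log Q = +0.59 − (0.0592/1)(0.272) = +0.574 V.

+0.574 V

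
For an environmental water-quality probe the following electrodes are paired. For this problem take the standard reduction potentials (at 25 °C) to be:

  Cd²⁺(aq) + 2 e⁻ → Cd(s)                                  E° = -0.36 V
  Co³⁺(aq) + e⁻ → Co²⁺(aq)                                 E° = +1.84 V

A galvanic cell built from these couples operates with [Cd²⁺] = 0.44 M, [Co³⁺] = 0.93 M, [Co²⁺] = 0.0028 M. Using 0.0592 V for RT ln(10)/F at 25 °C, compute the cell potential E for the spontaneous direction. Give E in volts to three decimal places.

+2.360 V

Co³⁺/Co²⁺ is the cathode (higher E°), Cd²⁺/Cd the anode: E°cell = +1.84 − (-0.36) = +2.20 V, n = 2.
Overall: 2 Co³⁺(aq) + Cd(s) → 2 Co²⁺(aq) + Cd²⁺(aq)
Q = [Co²⁺]^2·[Cd²⁺] / ([Co³⁺]^2); log Q = -5.399.
E = E° − (0.0592/n) log Q = +2.20 − (0.0592/2)(-5.399) = +2.360 V.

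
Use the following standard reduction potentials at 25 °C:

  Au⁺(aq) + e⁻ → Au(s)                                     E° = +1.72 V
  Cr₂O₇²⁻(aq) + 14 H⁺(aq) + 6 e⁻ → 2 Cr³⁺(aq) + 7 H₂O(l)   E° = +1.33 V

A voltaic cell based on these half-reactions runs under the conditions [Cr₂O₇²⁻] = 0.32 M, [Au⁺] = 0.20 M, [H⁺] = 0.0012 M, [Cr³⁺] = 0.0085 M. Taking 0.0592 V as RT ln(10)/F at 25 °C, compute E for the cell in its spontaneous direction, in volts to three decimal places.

Au⁺/Au is the cathode (higher E°), Cr₂O₇²⁻/Cr³⁺ the anode: E°cell = +1.72 − (+1.33) = +0.39 V, n = 6.
Overall: 6 Au⁺(aq) + 2 Cr³⁺(aq) + 7 H₂O(l) → 6 Au(s) + Cr₂O₇²⁻(aq) + 14 H⁺(aq)
Q = [Cr₂O₇²⁻]·[H⁺]^14 / ([Au⁺]^6·[Cr³⁺]^2); log Q = -33.051.
E = E° − (0.0592/n) log Q = +0.39 − (0.0592/6)(-33.051) = +0.716 V.

+0.716 V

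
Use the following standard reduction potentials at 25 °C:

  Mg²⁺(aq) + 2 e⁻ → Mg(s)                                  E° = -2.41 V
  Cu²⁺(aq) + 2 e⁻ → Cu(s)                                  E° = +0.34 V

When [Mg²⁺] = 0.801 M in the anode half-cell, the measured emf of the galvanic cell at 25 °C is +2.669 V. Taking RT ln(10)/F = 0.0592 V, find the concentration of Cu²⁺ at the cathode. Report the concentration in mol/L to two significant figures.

0.0015 M

Cu²⁺/Cu is the cathode, Mg²⁺/Mg the anode: E°cell = +2.75 V, n = 2.
Overall reaction: Cu²⁺(aq) + Mg(s) → Cu(s) + Mg²⁺(aq); Q = [Mg²⁺]^1/[Cu²⁺]^1.
From E = E° − (0.0592/n) log Q: log Q = (E° − E)·n/0.0592 = (+2.75 − (+2.669))·2/0.0592 = 2.7365.
So 1·log[Cu²⁺] = 1·log(0.801) − log Q = -0.0964 − (2.7365) = -2.8329; [Cu²⁺] = 10^(-2.8329) ≈ 0.0015 M.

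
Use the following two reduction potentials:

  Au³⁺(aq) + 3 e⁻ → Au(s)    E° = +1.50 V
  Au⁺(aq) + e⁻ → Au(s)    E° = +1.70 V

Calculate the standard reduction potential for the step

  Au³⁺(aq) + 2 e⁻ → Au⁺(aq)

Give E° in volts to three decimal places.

Sequential free energies add, so n₃E°₃ = n₁E°₁ + n₂E°₂.
With n₃ = 3, and the known step contributing 1×(+1.70) V, the unknown satisfies 2·E° = 3×(+1.50) − 1×(+1.70) = +2.800.
E° = +2.800 / 2 = +1.400 V.

+1.400 V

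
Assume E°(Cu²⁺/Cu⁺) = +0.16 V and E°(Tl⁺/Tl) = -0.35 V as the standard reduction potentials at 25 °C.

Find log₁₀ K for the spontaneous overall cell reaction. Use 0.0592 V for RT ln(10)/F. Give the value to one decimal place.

Cathode: Cu²⁺/Cu⁺; anode: Tl⁺/Tl. E°cell = +0.51 V, n = 1.
log K = nE°cell / 0.0592 = (1)(+0.51) / 0.0592 = 8.6.

8.6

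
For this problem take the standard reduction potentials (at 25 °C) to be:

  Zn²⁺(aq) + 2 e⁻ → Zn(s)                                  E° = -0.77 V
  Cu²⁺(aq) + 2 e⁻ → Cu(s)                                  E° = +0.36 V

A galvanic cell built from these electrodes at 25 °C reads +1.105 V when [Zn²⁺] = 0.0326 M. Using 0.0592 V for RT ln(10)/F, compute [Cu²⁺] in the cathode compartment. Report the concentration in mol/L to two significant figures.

0.0047 M

Cu²⁺/Cu is the cathode, Zn²⁺/Zn the anode: E°cell = +1.13 V, n = 2.
Overall reaction: Cu²⁺(aq) + Zn(s) → Cu(s) + Zn²⁺(aq); Q = [Zn²⁺]^1/[Cu²⁺]^1.
From E = E° − (0.0592/n) log Q: log Q = (E° − E)·n/0.0592 = (+1.13 − (+1.105))·2/0.0592 = 0.8446.
So 1·log[Cu²⁺] = 1·log(0.0326) − log Q = -1.4868 − (0.8446) = -2.3314; [Cu²⁺] = 10^(-2.3314) ≈ 0.0047 M.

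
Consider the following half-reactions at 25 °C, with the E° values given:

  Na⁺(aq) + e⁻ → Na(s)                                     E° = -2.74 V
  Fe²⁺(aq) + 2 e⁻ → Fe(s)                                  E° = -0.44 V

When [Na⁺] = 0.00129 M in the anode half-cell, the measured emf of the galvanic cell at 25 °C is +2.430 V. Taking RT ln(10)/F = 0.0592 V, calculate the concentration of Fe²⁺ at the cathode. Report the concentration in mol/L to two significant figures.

Fe²⁺/Fe is the cathode, Na⁺/Na the anode: E°cell = +2.30 V, n = 2.
Overall reaction: Fe²⁺(aq) + 2 Na(s) → Fe(s) + 2 Na⁺(aq); Q = [Na⁺]^2/[Fe²⁺]^1.
From E = E° − (0.0592/n) log Q: log Q = (E° − E)·n/0.0592 = (+2.30 − (+2.430))·2/0.0592 = -4.3919.
So 1·log[Fe²⁺] = 2·log(0.00129) − log Q = -5.7788 − (-4.3919) = -1.3869; [Fe²⁺] = 10^(-1.3869) ≈ 0.041 M.

0.041 M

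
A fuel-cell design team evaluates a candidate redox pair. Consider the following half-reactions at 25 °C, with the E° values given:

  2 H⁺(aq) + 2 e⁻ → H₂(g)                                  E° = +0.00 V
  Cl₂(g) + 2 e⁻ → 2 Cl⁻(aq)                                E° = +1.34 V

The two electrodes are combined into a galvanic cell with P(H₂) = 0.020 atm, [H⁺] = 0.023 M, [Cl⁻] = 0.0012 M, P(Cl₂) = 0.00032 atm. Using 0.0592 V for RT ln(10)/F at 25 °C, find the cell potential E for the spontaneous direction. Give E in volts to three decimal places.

+1.456 V

Cl₂/Cl⁻ is the cathode (higher E°), H⁺/H₂ the anode: E°cell = +1.34 − (+0.00) = +1.34 V, n = 2.
Overall: Cl₂(g) + H₂(g) → 2 Cl⁻(aq) + 2 H⁺(aq)
Q = [Cl⁻]^2·[H⁺]^2 / (P(Cl₂)·P(H₂)); log Q = -3.924.
E = E° − (0.0592/n) log Q = +1.34 − (0.0592/2)(-3.924) = +1.456 V.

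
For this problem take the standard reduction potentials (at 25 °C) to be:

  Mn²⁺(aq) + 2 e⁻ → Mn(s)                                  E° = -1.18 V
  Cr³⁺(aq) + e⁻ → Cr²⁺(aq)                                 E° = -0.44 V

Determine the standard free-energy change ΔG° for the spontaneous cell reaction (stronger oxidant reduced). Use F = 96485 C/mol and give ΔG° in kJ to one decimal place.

-142.8 kJ

Cr³⁺/Cr²⁺ (E° = -0.44 V) is the cathode; Mn²⁺/Mn (E° = -1.18 V) is the anode, so E°cell = +0.74 V.
Balancing electrons gives n = 2 (lcm of 1 and 2).
ΔG° = −nFE° = −(2)(96485)(+0.74) = -142,798 J = -142.8 kJ.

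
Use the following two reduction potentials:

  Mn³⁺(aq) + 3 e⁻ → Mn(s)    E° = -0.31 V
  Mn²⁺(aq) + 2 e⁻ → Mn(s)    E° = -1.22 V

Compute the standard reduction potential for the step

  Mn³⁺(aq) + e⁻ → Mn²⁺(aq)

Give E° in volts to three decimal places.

Sequential free energies add, so n₃E°₃ = n₁E°₁ + n₂E°₂.
With n₃ = 3, and the known step contributing 2×(-1.22) V, the unknown satisfies 1·E° = 3×(-0.31) − 2×(-1.22) = +1.510.
E° = +1.510 / 1 = +1.510 V.

+1.510 V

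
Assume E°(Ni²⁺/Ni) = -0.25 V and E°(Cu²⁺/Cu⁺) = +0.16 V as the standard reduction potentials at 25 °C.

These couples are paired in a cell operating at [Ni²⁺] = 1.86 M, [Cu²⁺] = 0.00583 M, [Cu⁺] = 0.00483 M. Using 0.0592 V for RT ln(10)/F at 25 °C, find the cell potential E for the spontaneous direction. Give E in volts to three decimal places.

Cu²⁺/Cu⁺ is the cathode (higher E°), Ni²⁺/Ni the anode: E°cell = +0.16 − (-0.25) = +0.41 V, n = 2.
Overall: 2 Cu²⁺(aq) + Ni(s) → 2 Cu⁺(aq) + Ni²⁺(aq)
Q = [Cu⁺]^2·[Ni²⁺] / ([Cu²⁺]^2); log Q = 0.106.
E = E° − (0.0592/n) log Q = +0.41 − (0.0592/2)(0.106) = +0.407 V.

+0.407 V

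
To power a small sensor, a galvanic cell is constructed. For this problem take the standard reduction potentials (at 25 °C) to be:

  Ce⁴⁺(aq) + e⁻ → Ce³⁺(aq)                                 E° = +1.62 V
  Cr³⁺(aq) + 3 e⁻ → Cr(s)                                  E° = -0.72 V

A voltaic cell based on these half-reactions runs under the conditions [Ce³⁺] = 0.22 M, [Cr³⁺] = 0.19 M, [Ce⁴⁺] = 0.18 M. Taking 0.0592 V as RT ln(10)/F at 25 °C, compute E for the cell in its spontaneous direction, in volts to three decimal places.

+2.349 V

Ce⁴⁺/Ce³⁺ is the cathode (higher E°), Cr³⁺/Cr the anode: E°cell = +1.62 − (-0.72) = +2.34 V, n = 3.
Overall: 3 Ce⁴⁺(aq) + Cr(s) → 3 Ce³⁺(aq) + Cr³⁺(aq)
Q = [Ce³⁺]^3·[Cr³⁺] / ([Ce⁴⁺]^3); log Q = -0.460.
E = E° − (0.0592/n) log Q = +2.34 − (0.0592/3)(-0.460) = +2.349 V.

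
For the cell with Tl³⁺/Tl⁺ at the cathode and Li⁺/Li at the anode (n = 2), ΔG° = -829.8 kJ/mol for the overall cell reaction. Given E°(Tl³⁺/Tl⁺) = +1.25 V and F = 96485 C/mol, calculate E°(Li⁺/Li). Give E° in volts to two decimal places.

-3.05 V

E°cell = −ΔG°/(nF) = −(-829.8×10³)/((2)(96485)) = +4.300 V.
Since Tl³⁺/Tl⁺ is the cathode and Li⁺/Li the anode, E°cell = E°(Tl³⁺/Tl⁺) − E°(Li⁺/Li).
So E°(Li⁺/Li) = E°(Tl³⁺/Tl⁺) − E°cell = (+1.25) − (+4.300) = -3.05 V.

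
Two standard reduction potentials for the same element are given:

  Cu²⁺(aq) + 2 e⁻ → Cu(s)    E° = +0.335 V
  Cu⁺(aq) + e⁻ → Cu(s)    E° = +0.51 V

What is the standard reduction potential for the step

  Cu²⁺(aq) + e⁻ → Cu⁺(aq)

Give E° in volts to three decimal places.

+0.160 V

Sequential free energies add, so n₃E°₃ = n₁E°₁ + n₂E°₂.
With n₃ = 2, and the known step contributing 1×(+0.51) V, the unknown satisfies 1·E° = 2×(+0.335) − 1×(+0.51) = +0.160.
E° = +0.160 / 1 = +0.160 V.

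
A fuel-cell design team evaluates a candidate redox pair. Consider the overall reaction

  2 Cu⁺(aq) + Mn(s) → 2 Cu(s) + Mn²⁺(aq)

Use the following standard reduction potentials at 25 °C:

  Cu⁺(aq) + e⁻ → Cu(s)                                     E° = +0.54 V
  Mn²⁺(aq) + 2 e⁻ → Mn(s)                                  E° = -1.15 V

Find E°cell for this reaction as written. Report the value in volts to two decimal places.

+1.69 V

The Cu⁺/Cu couple has the higher reduction potential, so it is the cathode; Mn²⁺/Mn is oxidised at the anode.
E°cell = E°(cathode) − E°(anode) = (+0.54) − (-1.15) = +1.69 V.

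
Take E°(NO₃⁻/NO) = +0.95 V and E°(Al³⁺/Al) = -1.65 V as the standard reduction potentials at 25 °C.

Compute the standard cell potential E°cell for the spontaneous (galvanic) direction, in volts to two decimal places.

+2.60 V

The NO₃⁻/NO couple has the higher reduction potential, so it is the cathode; Al³⁺/Al is oxidised at the anode.
E°cell = E°(cathode) − E°(anode) = (+0.95) − (-1.65) = +2.60 V.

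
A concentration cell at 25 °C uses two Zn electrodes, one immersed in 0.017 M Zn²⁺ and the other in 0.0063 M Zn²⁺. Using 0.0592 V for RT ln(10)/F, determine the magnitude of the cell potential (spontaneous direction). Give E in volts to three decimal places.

+0.013 V

For a concentration cell E°cell = 0. The 0.017 M side is the cathode (reduction is favoured where [Zn²⁺] is higher).
With n = 2, E = −(0.0592/2) log([Zn²⁺]ₐₙ/[Zn²⁺]꜀ₐₜ) = −(0.0592/2) log(0.0063/0.017) = −(0.0592/2)(-0.431) = +0.013 V.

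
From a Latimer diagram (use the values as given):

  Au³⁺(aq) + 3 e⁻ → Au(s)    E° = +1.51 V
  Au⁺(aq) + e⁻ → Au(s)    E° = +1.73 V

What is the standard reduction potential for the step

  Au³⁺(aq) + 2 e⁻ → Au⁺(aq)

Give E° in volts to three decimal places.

+1.400 V

Sequential free energies add, so n₃E°₃ = n₁E°₁ + n₂E°₂.
With n₃ = 3, and the known step contributing 1×(+1.73) V, the unknown satisfies 2·E° = 3×(+1.51) − 1×(+1.73) = +2.800.
E° = +2.800 / 2 = +1.400 V.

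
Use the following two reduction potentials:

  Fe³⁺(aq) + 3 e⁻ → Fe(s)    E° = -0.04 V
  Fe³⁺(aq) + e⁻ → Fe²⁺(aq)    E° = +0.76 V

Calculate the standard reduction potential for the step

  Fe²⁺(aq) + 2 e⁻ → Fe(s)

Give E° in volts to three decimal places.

Sequential free energies add, so n₃E°₃ = n₁E°₁ + n₂E°₂.
With n₃ = 3, and the known step contributing 1×(+0.76) V, the unknown satisfies 2·E° = 3×(-0.04) − 1×(+0.76) = -0.880.
E° = -0.880 / 2 = -0.440 V.

-0.440 V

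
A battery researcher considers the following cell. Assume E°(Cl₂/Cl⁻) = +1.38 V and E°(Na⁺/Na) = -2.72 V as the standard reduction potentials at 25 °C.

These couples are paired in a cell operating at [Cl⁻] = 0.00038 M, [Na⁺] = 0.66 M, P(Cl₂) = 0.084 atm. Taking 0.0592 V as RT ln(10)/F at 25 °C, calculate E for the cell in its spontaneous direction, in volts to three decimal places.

+4.281 V

Cl₂/Cl⁻ is the cathode (higher E°), Na⁺/Na the anode: E°cell = +1.38 − (-2.72) = +4.10 V, n = 2.
Overall: Cl₂(g) + 2 Na(s) → 2 Cl⁻(aq) + 2 Na⁺(aq)
Q = [Cl⁻]^2·[Na⁺]^2 / (P(Cl₂)); log Q = -6.126.
E = E° − (0.0592/n) log Q = +4.10 − (0.0592/2)(-6.126) = +4.281 V.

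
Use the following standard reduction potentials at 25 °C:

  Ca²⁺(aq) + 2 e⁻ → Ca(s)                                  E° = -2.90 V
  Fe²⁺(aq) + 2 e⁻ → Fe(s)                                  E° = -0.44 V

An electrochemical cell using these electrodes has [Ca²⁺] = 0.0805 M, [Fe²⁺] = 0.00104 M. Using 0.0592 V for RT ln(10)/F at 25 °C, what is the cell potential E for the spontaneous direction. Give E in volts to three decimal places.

+2.404 V

Fe²⁺/Fe is the cathode (higher E°), Ca²⁺/Ca the anode: E°cell = -0.44 − (-2.90) = +2.46 V, n = 2.
Overall: Fe²⁺(aq) + Ca(s) → Fe(s) + Ca²⁺(aq)
Q = [Ca²⁺] / ([Fe²⁺]); log Q = 1.889.
E = E° − (0.0592/n) log Q = +2.46 − (0.0592/2)(1.889) = +2.404 V.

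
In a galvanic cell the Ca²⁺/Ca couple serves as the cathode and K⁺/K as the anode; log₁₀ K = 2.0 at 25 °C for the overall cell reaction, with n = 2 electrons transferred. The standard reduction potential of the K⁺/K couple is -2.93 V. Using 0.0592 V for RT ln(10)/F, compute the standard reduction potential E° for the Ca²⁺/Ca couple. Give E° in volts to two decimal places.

E°cell = (0.0592/n)·log K = (0.0592/2)(2.0) = +0.059 V.
Since Ca²⁺/Ca is the cathode and K⁺/K the anode, E°cell = E°(Ca²⁺/Ca) − E°(K⁺/K).
So E°(Ca²⁺/Ca) = E°cell + E°(K⁺/K) = +0.059 + (-2.93) = -2.87 V.

-2.87 V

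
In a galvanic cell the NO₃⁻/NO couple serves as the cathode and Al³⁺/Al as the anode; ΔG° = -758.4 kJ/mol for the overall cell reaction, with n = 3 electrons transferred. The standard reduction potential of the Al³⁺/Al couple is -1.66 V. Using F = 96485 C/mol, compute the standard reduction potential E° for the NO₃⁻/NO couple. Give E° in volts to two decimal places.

E°cell = −ΔG°/(nF) = −(-758.4×10³)/((3)(96485)) = +2.620 V.
Since NO₃⁻/NO is the cathode and Al³⁺/Al the anode, E°cell = E°(NO₃⁻/NO) − E°(Al³⁺/Al).
So E°(NO₃⁻/NO) = E°cell + E°(Al³⁺/Al) = +2.620 + (-1.66) = +0.96 V.

+0.96 V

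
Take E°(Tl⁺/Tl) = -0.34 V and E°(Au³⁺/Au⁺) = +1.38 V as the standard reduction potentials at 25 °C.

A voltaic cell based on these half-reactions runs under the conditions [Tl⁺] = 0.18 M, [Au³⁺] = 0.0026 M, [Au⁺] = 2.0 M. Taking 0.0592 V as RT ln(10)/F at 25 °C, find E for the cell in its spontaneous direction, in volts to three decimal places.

Au³⁺/Au⁺ is the cathode (higher E°), Tl⁺/Tl the anode: E°cell = +1.38 − (-0.34) = +1.72 V, n = 2.
Overall: Au³⁺(aq) + 2 Tl(s) → Au⁺(aq) + 2 Tl⁺(aq)
Q = [Au⁺]·[Tl⁺]^2 / ([Au³⁺]); log Q = 1.397.
E = E° − (0.0592/n) log Q = +1.72 − (0.0592/2)(1.397) = +1.679 V.

+1.679 V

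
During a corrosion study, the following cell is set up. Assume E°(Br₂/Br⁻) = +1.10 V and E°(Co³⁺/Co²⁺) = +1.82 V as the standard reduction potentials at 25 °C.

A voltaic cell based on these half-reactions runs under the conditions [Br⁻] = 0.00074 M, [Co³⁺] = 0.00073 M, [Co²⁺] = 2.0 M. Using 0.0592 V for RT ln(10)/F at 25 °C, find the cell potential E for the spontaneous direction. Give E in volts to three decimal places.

Co³⁺/Co²⁺ is the cathode (higher E°), Br₂/Br⁻ the anode: E°cell = +1.82 − (+1.10) = +0.72 V, n = 2.
Overall: 2 Co³⁺(aq) + 2 Br⁻(aq) → 2 Co²⁺(aq) + Br₂(l)
Q = [Co²⁺]^2 / ([Co³⁺]^2·[Br⁻]^2); log Q = 13.137.
E = E° − (0.0592/n) log Q = +0.72 − (0.0592/2)(13.137) = +0.331 V.

+0.331 V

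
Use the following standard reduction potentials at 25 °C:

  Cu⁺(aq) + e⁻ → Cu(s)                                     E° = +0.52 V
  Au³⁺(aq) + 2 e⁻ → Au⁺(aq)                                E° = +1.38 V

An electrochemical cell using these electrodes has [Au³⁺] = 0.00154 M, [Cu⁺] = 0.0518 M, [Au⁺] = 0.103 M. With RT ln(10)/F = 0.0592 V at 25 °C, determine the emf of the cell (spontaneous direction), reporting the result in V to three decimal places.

Au³⁺/Au⁺ is the cathode (higher E°), Cu⁺/Cu the anode: E°cell = +1.38 − (+0.52) = +0.86 V, n = 2.
Overall: Au³⁺(aq) + 2 Cu(s) → Au⁺(aq) + 2 Cu⁺(aq)
Q = [Au⁺]·[Cu⁺]^2 / ([Au³⁺]); log Q = -0.746.
E = E° − (0.0592/n) log Q = +0.86 − (0.0592/2)(-0.746) = +0.882 V.

+0.882 V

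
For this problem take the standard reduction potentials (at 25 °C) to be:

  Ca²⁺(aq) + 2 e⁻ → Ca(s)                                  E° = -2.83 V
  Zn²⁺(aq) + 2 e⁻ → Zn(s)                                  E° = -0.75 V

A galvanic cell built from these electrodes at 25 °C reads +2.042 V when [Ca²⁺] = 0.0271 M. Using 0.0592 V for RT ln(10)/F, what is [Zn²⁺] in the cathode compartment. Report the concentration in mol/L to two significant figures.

0.0014 M

Zn²⁺/Zn is the cathode, Ca²⁺/Ca the anode: E°cell = +2.08 V, n = 2.
Overall reaction: Zn²⁺(aq) + Ca(s) → Zn(s) + Ca²⁺(aq); Q = [Ca²⁺]^1/[Zn²⁺]^1.
From E = E° − (0.0592/n) log Q: log Q = (E° − E)·n/0.0592 = (+2.08 − (+2.042))·2/0.0592 = 1.2838.
So 1·log[Zn²⁺] = 1·log(0.0271) − log Q = -1.5670 − (1.2838) = -2.8508; [Zn²⁺] = 10^(-2.8508) ≈ 0.0014 M.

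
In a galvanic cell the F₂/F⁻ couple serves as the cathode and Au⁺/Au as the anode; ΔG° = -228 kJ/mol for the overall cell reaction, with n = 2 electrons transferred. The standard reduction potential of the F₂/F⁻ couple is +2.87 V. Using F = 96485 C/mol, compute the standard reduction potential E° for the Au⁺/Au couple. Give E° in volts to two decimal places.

+1.69 V

E°cell = −ΔG°/(nF) = −(-228×10³)/((2)(96485)) = +1.182 V.
Since F₂/F⁻ is the cathode and Au⁺/Au the anode, E°cell = E°(F₂/F⁻) − E°(Au⁺/Au).
So E°(Au⁺/Au) = E°(F₂/F⁻) − E°cell = (+2.87) − (+1.182) = +1.69 V.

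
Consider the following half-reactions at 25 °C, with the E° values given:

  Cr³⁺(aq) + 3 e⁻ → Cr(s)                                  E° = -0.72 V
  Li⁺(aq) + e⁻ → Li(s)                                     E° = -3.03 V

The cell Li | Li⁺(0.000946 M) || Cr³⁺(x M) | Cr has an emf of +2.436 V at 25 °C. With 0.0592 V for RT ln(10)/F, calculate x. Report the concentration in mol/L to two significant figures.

Cr³⁺/Cr is the cathode, Li⁺/Li the anode: E°cell = +2.31 V, n = 3.
Overall reaction: Cr³⁺(aq) + 3 Li(s) → Cr(s) + 3 Li⁺(aq); Q = [Li⁺]^3/[Cr³⁺]^1.
From E = E° − (0.0592/n) log Q: log Q = (E° − E)·n/0.0592 = (+2.31 − (+2.436))·3/0.0592 = -6.3851.
So 1·log[Cr³⁺] = 3·log(0.000946) − log Q = -9.0723 − (-6.3851) = -2.6872; [Cr³⁺] = 10^(-2.6872) ≈ 0.0021 M.

0.0021 M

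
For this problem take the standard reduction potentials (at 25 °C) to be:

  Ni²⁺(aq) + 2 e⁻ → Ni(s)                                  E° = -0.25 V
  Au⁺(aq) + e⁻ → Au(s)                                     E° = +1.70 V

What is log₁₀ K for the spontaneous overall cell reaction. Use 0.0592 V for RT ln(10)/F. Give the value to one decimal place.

Cathode: Au⁺/Au; anode: Ni²⁺/Ni. E°cell = +1.95 V, n = 2.
log K = nE°cell / 0.0592 = (2)(+1.95) / 0.0592 = 65.9.

65.9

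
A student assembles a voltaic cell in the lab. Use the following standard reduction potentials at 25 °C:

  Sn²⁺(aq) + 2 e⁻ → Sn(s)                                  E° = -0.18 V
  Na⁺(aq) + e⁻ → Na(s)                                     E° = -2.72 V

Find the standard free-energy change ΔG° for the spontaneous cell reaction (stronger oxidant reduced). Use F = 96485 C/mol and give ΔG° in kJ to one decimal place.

Sn²⁺/Sn (E° = -0.18 V) is the cathode; Na⁺/Na (E° = -2.72 V) is the anode, so E°cell = +2.54 V.
Balancing electrons gives n = 2 (lcm of 2 and 1).
ΔG° = −nFE° = −(2)(96485)(+2.54) = -490,144 J = -490.1 kJ.

-490.1 kJ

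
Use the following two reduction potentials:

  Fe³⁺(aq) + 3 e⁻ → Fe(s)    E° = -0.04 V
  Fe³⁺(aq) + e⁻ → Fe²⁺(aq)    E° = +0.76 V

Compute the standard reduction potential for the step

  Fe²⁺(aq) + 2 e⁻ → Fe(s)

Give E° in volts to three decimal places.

-0.440 V

Sequential free energies add, so n₃E°₃ = n₁E°₁ + n₂E°₂.
With n₃ = 3, and the known step contributing 1×(+0.76) V, the unknown satisfies 2·E° = 3×(-0.04) − 1×(+0.76) = -0.880.
E° = -0.880 / 2 = -0.440 V.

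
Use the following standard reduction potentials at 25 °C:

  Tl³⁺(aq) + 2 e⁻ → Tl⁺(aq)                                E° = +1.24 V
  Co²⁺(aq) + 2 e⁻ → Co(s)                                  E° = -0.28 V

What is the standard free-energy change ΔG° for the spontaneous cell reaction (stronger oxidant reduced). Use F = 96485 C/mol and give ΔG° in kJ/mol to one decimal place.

-293.3 kJ/mol

Tl³⁺/Tl⁺ (E° = +1.24 V) is the cathode; Co²⁺/Co (E° = -0.28 V) is the anode, so E°cell = +1.52 V.
Balancing electrons gives n = 2 (lcm of 2 and 2).
ΔG° = −nFE° = −(2)(96485)(+1.52) = -293,314 J = -293.3 kJ/mol.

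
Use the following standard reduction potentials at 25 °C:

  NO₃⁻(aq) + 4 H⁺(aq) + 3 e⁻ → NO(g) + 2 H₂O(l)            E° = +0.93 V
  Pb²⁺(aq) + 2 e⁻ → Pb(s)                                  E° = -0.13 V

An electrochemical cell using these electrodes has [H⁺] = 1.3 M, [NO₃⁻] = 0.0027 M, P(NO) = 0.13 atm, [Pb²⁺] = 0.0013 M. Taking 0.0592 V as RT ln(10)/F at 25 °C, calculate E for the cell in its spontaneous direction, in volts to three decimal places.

NO₃⁻/NO is the cathode (higher E°), Pb²⁺/Pb the anode: E°cell = +0.93 − (-0.13) = +1.06 V, n = 6.
Overall: 2 NO₃⁻(aq) + 8 H⁺(aq) + 3 Pb(s) → 2 NO(g) + 4 H₂O(l) + 3 Pb²⁺(aq)
Q = P(NO)^2·[Pb²⁺]^3 / ([NO₃⁻]^2·[H⁺]^8); log Q = -6.205.
E = E° − (0.0592/n) log Q = +1.06 − (0.0592/6)(-6.205) = +1.121 V.

+1.121 V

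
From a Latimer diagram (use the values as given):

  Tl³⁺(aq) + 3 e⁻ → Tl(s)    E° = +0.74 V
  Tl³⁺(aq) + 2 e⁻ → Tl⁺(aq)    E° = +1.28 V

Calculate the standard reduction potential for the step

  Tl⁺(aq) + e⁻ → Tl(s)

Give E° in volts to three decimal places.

Sequential free energies add, so n₃E°₃ = n₁E°₁ + n₂E°₂.
With n₃ = 3, and the known step contributing 2×(+1.28) V, the unknown satisfies 1·E° = 3×(+0.74) − 2×(+1.28) = -0.340.
E° = -0.340 / 1 = -0.340 V.

-0.340 V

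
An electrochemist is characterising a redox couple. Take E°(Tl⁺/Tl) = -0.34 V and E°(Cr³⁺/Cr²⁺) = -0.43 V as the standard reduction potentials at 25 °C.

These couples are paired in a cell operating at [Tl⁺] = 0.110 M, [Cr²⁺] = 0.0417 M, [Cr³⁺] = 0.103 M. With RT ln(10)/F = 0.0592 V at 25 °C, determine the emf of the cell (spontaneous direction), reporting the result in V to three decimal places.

+0.010 V

Tl⁺/Tl is the cathode (higher E°), Cr³⁺/Cr²⁺ the anode: E°cell = -0.34 − (-0.43) = +0.09 V, n = 1.
Overall: Tl⁺(aq) + Cr²⁺(aq) → Tl(s) + Cr³⁺(aq)
Q = [Cr³⁺] / ([Tl⁺]·[Cr²⁺]); log Q = 1.351.
E = E° − (0.0592/n) log Q = +0.09 − (0.0592/1)(1.351) = +0.010 V.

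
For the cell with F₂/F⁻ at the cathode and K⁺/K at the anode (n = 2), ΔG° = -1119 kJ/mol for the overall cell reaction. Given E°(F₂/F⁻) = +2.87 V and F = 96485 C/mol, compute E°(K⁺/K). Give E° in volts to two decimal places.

-2.93 V

E°cell = −ΔG°/(nF) = −(-1119×10³)/((2)(96485)) = +5.799 V.
Since F₂/F⁻ is the cathode and K⁺/K the anode, E°cell = E°(F₂/F⁻) − E°(K⁺/K).
So E°(K⁺/K) = E°(F₂/F⁻) − E°cell = (+2.87) − (+5.799) = -2.93 V.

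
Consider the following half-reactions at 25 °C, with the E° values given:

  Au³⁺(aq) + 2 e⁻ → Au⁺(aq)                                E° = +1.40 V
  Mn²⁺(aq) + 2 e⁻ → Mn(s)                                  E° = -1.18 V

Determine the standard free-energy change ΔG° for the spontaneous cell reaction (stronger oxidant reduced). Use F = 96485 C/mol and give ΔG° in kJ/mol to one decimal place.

-497.9 kJ/mol

Au³⁺/Au⁺ (E° = +1.40 V) is the cathode; Mn²⁺/Mn (E° = -1.18 V) is the anode, so E°cell = +2.58 V.
Balancing electrons gives n = 2 (lcm of 2 and 2).
ΔG° = −nFE° = −(2)(96485)(+2.58) = -497,863 J = -497.9 kJ/mol.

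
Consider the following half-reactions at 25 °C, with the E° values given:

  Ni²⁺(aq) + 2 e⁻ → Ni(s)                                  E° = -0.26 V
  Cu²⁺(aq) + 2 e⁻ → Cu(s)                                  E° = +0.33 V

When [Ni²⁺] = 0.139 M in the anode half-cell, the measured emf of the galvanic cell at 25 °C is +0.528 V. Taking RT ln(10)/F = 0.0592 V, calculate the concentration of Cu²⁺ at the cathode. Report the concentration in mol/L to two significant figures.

0.0011 M

Cu²⁺/Cu is the cathode, Ni²⁺/Ni the anode: E°cell = +0.59 V, n = 2.
Overall reaction: Cu²⁺(aq) + Ni(s) → Cu(s) + Ni²⁺(aq); Q = [Ni²⁺]^1/[Cu²⁺]^1.
From E = E° − (0.0592/n) log Q: log Q = (E° − E)·n/0.0592 = (+0.59 − (+0.528))·2/0.0592 = 2.0946.
So 1·log[Cu²⁺] = 1·log(0.139) − log Q = -0.8570 − (2.0946) = -2.9516; [Cu²⁺] = 10^(-2.9516) ≈ 0.0011 M.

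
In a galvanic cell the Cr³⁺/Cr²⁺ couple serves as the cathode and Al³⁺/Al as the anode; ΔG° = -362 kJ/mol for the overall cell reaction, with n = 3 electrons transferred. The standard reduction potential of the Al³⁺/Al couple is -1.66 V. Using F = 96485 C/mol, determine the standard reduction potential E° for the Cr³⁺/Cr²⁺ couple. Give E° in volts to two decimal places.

E°cell = −ΔG°/(nF) = −(-362×10³)/((3)(96485)) = +1.251 V.
Since Cr³⁺/Cr²⁺ is the cathode and Al³⁺/Al the anode, E°cell = E°(Cr³⁺/Cr²⁺) − E°(Al³⁺/Al).
So E°(Cr³⁺/Cr²⁺) = E°cell + E°(Al³⁺/Al) = +1.251 + (-1.66) = -0.41 V.

-0.41 V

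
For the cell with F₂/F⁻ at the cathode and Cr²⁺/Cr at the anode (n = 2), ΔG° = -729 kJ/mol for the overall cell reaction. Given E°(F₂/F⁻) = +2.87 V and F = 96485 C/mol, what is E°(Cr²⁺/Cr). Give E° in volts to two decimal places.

E°cell = −ΔG°/(nF) = −(-729×10³)/((2)(96485)) = +3.778 V.
Since F₂/F⁻ is the cathode and Cr²⁺/Cr the anode, E°cell = E°(F₂/F⁻) − E°(Cr²⁺/Cr).
So E°(Cr²⁺/Cr) = E°(F₂/F⁻) − E°cell = (+2.87) − (+3.778) = -0.91 V.

-0.91 V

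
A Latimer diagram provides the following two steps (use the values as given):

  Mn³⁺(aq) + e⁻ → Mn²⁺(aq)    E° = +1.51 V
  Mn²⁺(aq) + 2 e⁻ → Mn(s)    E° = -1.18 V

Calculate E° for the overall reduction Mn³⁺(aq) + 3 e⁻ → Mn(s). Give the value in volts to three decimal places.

-0.283 V

Since ΔG° = −nFE° is additive over sequential reductions, n₃E°₃ = n₁E°₁ + n₂E°₂.
E°₃ = (1×+1.51 + 2×-1.18) / 3 = (-0.850) / 3 = -0.283 V.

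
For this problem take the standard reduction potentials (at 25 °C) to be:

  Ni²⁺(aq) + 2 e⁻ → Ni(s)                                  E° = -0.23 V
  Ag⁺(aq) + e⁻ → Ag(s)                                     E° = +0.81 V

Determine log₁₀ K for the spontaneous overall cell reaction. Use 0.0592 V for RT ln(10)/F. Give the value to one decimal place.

35.1

Cathode: Ag⁺/Ag; anode: Ni²⁺/Ni. E°cell = +1.04 V, n = 2.
log K = nE°cell / 0.0592 = (2)(+1.04) / 0.0592 = 35.1.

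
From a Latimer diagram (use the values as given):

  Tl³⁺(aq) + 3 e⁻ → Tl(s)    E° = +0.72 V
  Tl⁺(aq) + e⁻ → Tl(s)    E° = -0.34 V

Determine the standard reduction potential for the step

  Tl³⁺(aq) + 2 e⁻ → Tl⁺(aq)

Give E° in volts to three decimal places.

Sequential free energies add, so n₃E°₃ = n₁E°₁ + n₂E°₂.
With n₃ = 3, and the known step contributing 1×(-0.34) V, the unknown satisfies 2·E° = 3×(+0.72) − 1×(-0.34) = +2.500.
E° = +2.500 / 2 = +1.250 V.

+1.250 V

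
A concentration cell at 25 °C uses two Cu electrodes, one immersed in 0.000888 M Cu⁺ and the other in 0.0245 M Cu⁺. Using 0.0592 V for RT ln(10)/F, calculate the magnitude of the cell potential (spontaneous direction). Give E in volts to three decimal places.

+0.085 V

For a concentration cell E°cell = 0. The 0.0245 M side is the cathode (reduction is favoured where [Cu⁺] is higher).
With n = 1, E = −(0.0592/1) log([Cu⁺]ₐₙ/[Cu⁺]꜀ₐₜ) = −(0.0592/1) log(0.000888/0.0245) = −(0.0592/1)(-1.441) = +0.085 V.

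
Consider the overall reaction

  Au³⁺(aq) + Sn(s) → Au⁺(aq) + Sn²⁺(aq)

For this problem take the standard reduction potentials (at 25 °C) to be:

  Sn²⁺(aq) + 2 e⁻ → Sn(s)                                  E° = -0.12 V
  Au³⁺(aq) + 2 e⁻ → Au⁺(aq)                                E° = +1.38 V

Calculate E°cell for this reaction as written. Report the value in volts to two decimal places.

+1.50 V

The Au³⁺/Au⁺ couple has the higher reduction potential, so it is the cathode; Sn²⁺/Sn is oxidised at the anode.
E°cell = E°(cathode) − E°(anode) = (+1.38) − (-0.12) = +1.50 V.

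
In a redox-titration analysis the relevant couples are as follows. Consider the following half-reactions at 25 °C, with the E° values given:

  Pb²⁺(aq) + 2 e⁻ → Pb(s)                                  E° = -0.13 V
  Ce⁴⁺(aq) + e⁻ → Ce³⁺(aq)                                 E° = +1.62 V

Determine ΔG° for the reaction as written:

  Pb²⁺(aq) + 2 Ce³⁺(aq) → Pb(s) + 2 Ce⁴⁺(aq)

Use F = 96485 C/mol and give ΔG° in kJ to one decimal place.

As written, Pb²⁺/Pb is reduced (cathode) and Ce⁴⁺/Ce³⁺ is oxidised (anode), so E°cell = (-0.13) − (+1.62) = -1.75 V.
Balancing electrons gives n = 2.
ΔG° = −nFE° = −(2)(96485)(-1.75) = 337,698 J = +337.7 kJ.

+337.7 kJ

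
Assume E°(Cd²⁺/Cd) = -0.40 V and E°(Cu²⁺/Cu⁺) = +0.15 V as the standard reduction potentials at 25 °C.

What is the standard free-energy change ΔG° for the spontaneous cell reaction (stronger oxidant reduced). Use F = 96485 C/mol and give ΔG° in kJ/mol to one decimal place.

Cu²⁺/Cu⁺ (E° = +0.15 V) is the cathode; Cd²⁺/Cd (E° = -0.40 V) is the anode, so E°cell = +0.55 V.
Balancing electrons gives n = 2 (lcm of 1 and 2).
ΔG° = −nFE° = −(2)(96485)(+0.55) = -106,134 J = -106.1 kJ/mol.

-106.1 kJ/mol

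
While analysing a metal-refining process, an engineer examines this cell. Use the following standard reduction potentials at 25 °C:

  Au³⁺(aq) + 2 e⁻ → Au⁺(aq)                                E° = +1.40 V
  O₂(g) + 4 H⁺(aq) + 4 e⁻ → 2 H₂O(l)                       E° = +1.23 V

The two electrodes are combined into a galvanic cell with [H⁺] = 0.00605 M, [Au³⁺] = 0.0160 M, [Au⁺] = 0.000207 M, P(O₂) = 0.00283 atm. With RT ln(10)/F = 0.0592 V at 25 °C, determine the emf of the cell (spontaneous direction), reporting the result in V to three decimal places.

+0.395 V

Au³⁺/Au⁺ is the cathode (higher E°), O₂/H₂O the anode: E°cell = +1.40 − (+1.23) = +0.17 V, n = 4.
Overall: 2 Au³⁺(aq) + 2 H₂O(l) → 2 Au⁺(aq) + O₂(g) + 4 H⁺(aq)
Q = [Au⁺]^2·P(O₂)·[H⁺]^4 / ([Au³⁺]^2); log Q = -15.197.
E = E° − (0.0592/n) log Q = +0.17 − (0.0592/4)(-15.197) = +0.395 V.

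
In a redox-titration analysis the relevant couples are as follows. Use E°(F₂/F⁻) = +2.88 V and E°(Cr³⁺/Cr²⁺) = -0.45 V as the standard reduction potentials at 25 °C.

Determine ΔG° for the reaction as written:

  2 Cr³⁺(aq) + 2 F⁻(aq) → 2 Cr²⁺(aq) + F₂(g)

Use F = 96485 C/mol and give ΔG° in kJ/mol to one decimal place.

+642.6 kJ/mol

As written, Cr³⁺/Cr²⁺ is reduced (cathode) and F₂/F⁻ is oxidised (anode), so E°cell = (-0.45) − (+2.88) = -3.33 V.
Balancing electrons gives n = 2.
ΔG° = −nFE° = −(2)(96485)(-3.33) = 642,590 J = +642.6 kJ/mol.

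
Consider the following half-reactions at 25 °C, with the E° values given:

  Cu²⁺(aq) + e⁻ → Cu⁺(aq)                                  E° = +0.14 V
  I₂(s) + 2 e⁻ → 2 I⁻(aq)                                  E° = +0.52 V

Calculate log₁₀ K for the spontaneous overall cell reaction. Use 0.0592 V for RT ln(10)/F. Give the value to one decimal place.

12.8

Cathode: I₂/I⁻; anode: Cu²⁺/Cu⁺. E°cell = +0.38 V, n = 2.
log K = nE°cell / 0.0592 = (2)(+0.38) / 0.0592 = 12.8.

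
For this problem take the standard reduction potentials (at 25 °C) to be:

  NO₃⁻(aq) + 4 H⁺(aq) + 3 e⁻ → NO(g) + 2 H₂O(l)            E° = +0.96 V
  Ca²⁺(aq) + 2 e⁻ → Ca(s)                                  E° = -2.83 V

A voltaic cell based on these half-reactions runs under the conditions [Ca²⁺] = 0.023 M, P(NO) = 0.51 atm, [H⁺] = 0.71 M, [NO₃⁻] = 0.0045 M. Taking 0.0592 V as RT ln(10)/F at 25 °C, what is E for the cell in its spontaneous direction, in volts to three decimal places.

NO₃⁻/NO is the cathode (higher E°), Ca²⁺/Ca the anode: E°cell = +0.96 − (-2.83) = +3.79 V, n = 6.
Overall: 2 NO₃⁻(aq) + 8 H⁺(aq) + 3 Ca(s) → 2 NO(g) + 4 H₂O(l) + 3 Ca²⁺(aq)
Q = P(NO)^2·[Ca²⁺]^3 / ([NO₃⁻]^2·[H⁺]^8); log Q = 0.384.
E = E° − (0.0592/n) log Q = +3.79 − (0.0592/6)(0.384) = +3.786 V.

+3.786 V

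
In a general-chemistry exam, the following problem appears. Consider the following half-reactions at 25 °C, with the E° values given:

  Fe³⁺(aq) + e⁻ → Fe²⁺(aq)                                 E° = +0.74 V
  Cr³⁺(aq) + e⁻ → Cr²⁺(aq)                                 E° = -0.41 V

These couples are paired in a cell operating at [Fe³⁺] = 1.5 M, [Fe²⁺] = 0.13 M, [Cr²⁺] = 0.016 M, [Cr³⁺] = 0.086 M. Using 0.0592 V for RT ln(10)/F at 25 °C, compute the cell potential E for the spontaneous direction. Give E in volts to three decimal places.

+1.170 V

Fe³⁺/Fe²⁺ is the cathode (higher E°), Cr³⁺/Cr²⁺ the anode: E°cell = +0.74 − (-0.41) = +1.15 V, n = 1.
Overall: Fe³⁺(aq) + Cr²⁺(aq) → Fe²⁺(aq) + Cr³⁺(aq)
Q = [Fe²⁺]·[Cr³⁺] / ([Fe³⁺]·[Cr²⁺]); log Q = -0.332.
E = E° − (0.0592/n) log Q = +1.15 − (0.0592/1)(-0.332) = +1.170 V.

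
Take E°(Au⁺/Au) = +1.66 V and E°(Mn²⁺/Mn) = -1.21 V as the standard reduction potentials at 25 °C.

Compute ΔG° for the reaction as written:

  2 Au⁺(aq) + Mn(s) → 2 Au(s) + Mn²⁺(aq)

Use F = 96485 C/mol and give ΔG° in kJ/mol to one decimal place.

-553.8 kJ/mol

As written, Au⁺/Au is reduced (cathode) and Mn²⁺/Mn is oxidised (anode), so E°cell = (+1.66) − (-1.21) = +2.87 V.
Balancing electrons gives n = 2.
ΔG° = −nFE° = −(2)(96485)(+2.87) = -553,824 J = -553.8 kJ/mol.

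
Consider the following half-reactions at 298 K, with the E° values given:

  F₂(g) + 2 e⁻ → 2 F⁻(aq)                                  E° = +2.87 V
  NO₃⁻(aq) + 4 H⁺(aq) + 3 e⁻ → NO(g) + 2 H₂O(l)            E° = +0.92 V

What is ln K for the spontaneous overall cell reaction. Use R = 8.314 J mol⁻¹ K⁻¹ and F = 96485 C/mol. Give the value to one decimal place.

Cathode: F₂/F⁻; anode: NO₃⁻/NO. E°cell = (+2.87) − (+0.92) = +1.95 V, with n = 6.
ΔG° = −nFE° = −RT ln K, so ln K = nFE°/(RT) = (6)(96485)(+1.95) / ((8.314)(298)) = 455.637.

455.6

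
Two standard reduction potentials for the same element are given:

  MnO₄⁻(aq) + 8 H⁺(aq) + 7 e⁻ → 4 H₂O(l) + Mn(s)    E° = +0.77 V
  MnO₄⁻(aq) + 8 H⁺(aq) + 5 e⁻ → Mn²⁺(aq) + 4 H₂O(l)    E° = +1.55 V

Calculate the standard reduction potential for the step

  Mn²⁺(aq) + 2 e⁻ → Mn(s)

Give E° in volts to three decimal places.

-1.180 V

Sequential free energies add, so n₃E°₃ = n₁E°₁ + n₂E°₂.
With n₃ = 7, and the known step contributing 5×(+1.55) V, the unknown satisfies 2·E° = 7×(+0.77) − 5×(+1.55) = -2.360.
E° = -2.360 / 2 = -1.180 V.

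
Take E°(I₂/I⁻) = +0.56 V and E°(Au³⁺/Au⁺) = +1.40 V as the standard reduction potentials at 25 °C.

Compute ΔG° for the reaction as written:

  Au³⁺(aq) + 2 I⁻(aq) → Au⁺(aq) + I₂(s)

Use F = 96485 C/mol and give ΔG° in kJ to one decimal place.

-162.1 kJ

As written, Au³⁺/Au⁺ is reduced (cathode) and I₂/I⁻ is oxidised (anode), so E°cell = (+1.40) − (+0.56) = +0.84 V.
Balancing electrons gives n = 2.
ΔG° = −nFE° = −(2)(96485)(+0.84) = -162,095 J = -162.1 kJ.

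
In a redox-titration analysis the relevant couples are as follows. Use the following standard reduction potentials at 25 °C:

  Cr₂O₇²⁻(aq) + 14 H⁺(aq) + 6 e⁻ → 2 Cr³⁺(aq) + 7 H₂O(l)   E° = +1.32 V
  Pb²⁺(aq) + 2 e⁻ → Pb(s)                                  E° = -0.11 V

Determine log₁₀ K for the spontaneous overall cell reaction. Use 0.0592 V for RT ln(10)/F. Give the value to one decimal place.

Cathode: Cr₂O₇²⁻/Cr³⁺; anode: Pb²⁺/Pb. E°cell = +1.43 V, n = 6.
log K = nE°cell / 0.0592 = (6)(+1.43) / 0.0592 = 144.9.

144.9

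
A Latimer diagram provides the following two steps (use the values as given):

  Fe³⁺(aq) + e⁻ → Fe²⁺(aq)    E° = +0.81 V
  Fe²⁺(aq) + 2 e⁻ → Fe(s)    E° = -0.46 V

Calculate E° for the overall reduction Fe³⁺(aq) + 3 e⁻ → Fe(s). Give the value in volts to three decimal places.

-0.037 V

Adding the free-energy changes (−nFE°) of the two steps gives −n₃FE°₃ = −n₁FE°₁ − n₂FE°₂.
E°₃ = (1×+0.81 + 2×-0.46) / 3 = (-0.110) / 3 = -0.037 V.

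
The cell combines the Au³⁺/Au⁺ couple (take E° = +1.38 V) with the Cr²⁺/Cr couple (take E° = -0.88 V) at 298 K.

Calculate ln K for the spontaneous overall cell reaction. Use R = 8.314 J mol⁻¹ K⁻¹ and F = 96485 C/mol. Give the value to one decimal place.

176.0

Cathode: Au³⁺/Au⁺; anode: Cr²⁺/Cr. E°cell = (+1.38) − (-0.88) = +2.26 V, with n = 2.
ΔG° = −nFE° = −RT ln K, so ln K = nFE°/(RT) = (2)(96485)(+2.26) / ((8.314)(298)) = 176.024.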